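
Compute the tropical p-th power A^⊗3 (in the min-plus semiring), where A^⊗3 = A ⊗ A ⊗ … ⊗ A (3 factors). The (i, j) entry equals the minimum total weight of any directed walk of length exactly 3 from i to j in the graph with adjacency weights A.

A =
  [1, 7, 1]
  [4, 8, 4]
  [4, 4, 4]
A^⊗3 =
  [3, 6, 3]
  [6, 9, 6]
  [6, 9, 6]

Each entry (A^⊗3)_ij equals the minimum over all length-3 walks i = v_0 → v_1 → … → v_3 = j of Σ_t A[v_t][v_{t+1}]. For example, for (i, j) = (0, 2) we minimise over 9 possible intermediate vertex sequences; the minimum is 3, attained along the walk 0 → 0 → 0 → 2.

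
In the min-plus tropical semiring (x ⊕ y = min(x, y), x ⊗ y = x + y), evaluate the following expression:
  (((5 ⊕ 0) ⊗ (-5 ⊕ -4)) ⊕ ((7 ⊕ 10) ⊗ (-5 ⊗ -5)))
(((5 ⊕ 0) ⊗ (-5 ⊕ -4)) ⊕ ((7 ⊕ 10) ⊗ (-5 ⊗ -5))) = -5

Expand innermost to outermost. Recall ⊕ takes the minimum of its arguments and ⊗ takes their sum. Working out the expression (((5 ⊕ 0) ⊗ (-5 ⊕ -4)) ⊕ ((7 ⊕ 10) ⊗ (-5 ⊗ -5))) gives -5.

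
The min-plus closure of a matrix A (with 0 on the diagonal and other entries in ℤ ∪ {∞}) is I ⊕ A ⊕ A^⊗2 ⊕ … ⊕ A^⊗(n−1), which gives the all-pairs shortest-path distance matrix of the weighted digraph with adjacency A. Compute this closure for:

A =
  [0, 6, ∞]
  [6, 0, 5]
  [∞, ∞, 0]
Closure =
  [0, 6, 11]
  [6, 0, 5]
  [∞, ∞, 0]

This is the Floyd-Warshall all-pairs shortest-path computation. For each intermediate vertex k = 0, 1, …, 2, update dist[i][j] ← min(dist[i][j], dist[i][k] + dist[k][j]). The final matrix gives, for each (i, j), the minimum total weight of any directed path from i to j (possibly empty when i = j).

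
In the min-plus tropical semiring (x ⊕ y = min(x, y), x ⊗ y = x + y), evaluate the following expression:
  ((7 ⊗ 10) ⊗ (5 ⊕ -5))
((7 ⊗ 10) ⊗ (5 ⊕ -5)) = 12

Expand innermost to outermost. Recall ⊕ takes the minimum of its arguments and ⊗ takes their sum. Working out the expression ((7 ⊗ 10) ⊗ (5 ⊕ -5)) gives 12.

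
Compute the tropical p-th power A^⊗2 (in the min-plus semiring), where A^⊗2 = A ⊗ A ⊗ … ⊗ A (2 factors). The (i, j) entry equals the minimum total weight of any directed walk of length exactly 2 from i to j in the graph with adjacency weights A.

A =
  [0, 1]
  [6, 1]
A^⊗2 =
  [0, 1]
  [6, 2]

Each entry (A^⊗2)_ij equals the minimum over all length-2 walks i = v_0 → v_1 → … → v_2 = j of Σ_t A[v_t][v_{t+1}]. For example, for (i, j) = (0, 1) we minimise over 2 possible intermediate vertex sequences; the minimum is 1, attained along the walk 0 → 0 → 1.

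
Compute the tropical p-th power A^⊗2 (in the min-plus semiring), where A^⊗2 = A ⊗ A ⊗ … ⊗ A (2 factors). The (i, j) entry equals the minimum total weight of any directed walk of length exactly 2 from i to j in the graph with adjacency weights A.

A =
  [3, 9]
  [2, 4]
A^⊗2 =
  [6, 12]
  [5, 8]

Each entry (A^⊗2)_ij equals the minimum over all length-2 walks i = v_0 → v_1 → … → v_2 = j of Σ_t A[v_t][v_{t+1}]. For example, for (i, j) = (0, 1) we minimise over 2 possible intermediate vertex sequences; the minimum is 12, attained along the walk 0 → 0 → 1.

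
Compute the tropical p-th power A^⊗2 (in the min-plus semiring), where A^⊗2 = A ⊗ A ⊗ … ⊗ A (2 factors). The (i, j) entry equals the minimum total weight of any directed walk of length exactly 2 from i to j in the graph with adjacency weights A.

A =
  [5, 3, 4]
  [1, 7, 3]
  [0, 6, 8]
A^⊗2 =
  [4, 8, 6]
  [3, 4, 5]
  [5, 3, 4]

Each entry (A^⊗2)_ij equals the minimum over all length-2 walks i = v_0 → v_1 → … → v_2 = j of Σ_t A[v_t][v_{t+1}]. For example, for (i, j) = (0, 2) we minimise over 3 possible intermediate vertex sequences; the minimum is 6, attained along the walk 0 → 1 → 2.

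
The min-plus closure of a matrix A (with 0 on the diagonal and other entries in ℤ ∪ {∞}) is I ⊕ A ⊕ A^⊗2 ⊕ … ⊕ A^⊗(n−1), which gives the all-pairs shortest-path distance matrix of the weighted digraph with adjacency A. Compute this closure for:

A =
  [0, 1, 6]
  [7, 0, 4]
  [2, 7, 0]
Closure =
  [0, 1, 5]
  [6, 0, 4]
  [2, 3, 0]

This is the Floyd-Warshall all-pairs shortest-path computation. For each intermediate vertex k = 0, 1, …, 2, update dist[i][j] ← min(dist[i][j], dist[i][k] + dist[k][j]). The final matrix gives, for each (i, j), the minimum total weight of any directed path from i to j (possibly empty when i = j).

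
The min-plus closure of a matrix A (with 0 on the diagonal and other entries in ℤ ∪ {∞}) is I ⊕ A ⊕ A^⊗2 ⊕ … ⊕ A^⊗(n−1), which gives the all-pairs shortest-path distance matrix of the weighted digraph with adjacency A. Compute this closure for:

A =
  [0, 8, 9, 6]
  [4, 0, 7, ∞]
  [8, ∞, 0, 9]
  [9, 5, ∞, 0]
Closure =
  [0, 8, 9, 6]
  [4, 0, 7, 10]
  [8, 14, 0, 9]
  [9, 5, 12, 0]

This is the Floyd-Warshall all-pairs shortest-path computation. For each intermediate vertex k = 0, 1, …, 3, update dist[i][j] ← min(dist[i][j], dist[i][k] + dist[k][j]). The final matrix gives, for each (i, j), the minimum total weight of any directed path from i to j (possibly empty when i = j).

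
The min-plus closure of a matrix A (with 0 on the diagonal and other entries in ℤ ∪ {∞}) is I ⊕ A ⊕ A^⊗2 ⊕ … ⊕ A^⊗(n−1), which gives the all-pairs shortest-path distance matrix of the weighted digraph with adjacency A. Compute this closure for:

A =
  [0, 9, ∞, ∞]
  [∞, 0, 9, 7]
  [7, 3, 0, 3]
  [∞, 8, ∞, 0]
Closure =
  [0, 9, 18, 16]
  [16, 0, 9, 7]
  [7, 3, 0, 3]
  [24, 8, 17, 0]

This is the Floyd-Warshall all-pairs shortest-path computation. For each intermediate vertex k = 0, 1, …, 3, update dist[i][j] ← min(dist[i][j], dist[i][k] + dist[k][j]). The final matrix gives, for each (i, j), the minimum total weight of any directed path from i to j (possibly empty when i = j).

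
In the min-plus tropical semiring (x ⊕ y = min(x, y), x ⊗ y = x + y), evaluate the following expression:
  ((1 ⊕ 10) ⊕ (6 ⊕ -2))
((1 ⊕ 10) ⊕ (6 ⊕ -2)) = -2

Expand innermost to outermost. Recall ⊕ takes the minimum of its arguments and ⊗ takes their sum. Working out the expression ((1 ⊕ 10) ⊕ (6 ⊕ -2)) gives -2.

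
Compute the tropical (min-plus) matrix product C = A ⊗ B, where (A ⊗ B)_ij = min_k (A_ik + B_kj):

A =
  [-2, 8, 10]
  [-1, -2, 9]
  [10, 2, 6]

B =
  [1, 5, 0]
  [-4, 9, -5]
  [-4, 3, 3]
A ⊗ B =
  [-1, 3, -2]
  [-6, 4, -7]
  [-2, 9, -3]

Apply the min-plus product entry-by-entry:
  C[0][0] = min over k of (A[0][0] + B[0][0] = -2 + 1 = -1, A[0][1] + B[1][0] = 8 + -4 = 4, A[0][2] + B[2][0] = 10 + -4 = 6) = -1 (attained at k = 0)
  C[0][1] = min over k of (A[0][0] + B[0][1] = -2 + 5 = 3, A[0][1] + B[1][1] = 8 + 9 = 17, A[0][2] + B[2][1] = 10 + 3 = 13) = 3 (attained at k = 0)
  C[0][2] = min over k of (A[0][0] + B[0][2] = -2 + 0 = -2, A[0][1] + B[1][2] = 8 + -5 = 3, A[0][2] + B[2][2] = 10 + 3 = 13) = -2 (attained at k = 0)
  C[1][0] = min over k of (A[1][0] + B[0][0] = -1 + 1 = 0, A[1][1] + B[1][0] = -2 + -4 = -6, A[1][2] + B[2][0] = 9 + -4 = 5) = -6 (attained at k = 1)
  C[1][1] = min over k of (A[1][0] + B[0][1] = -1 + 5 = 4, A[1][1] + B[1][1] = -2 + 9 = 7, A[1][2] + B[2][1] = 9 + 3 = 12) = 4 (attained at k = 0)
  C[1][2] = min over k of (A[1][0] + B[0][2] = -1 + 0 = -1, A[1][1] + B[1][2] = -2 + -5 = -7, A[1][2] + B[2][2] = 9 + 3 = 12) = -7 (attained at k = 1)
  C[2][0] = min over k of (A[2][0] + B[0][0] = 10 + 1 = 11, A[2][1] + B[1][0] = 2 + -4 = -2, A[2][2] + B[2][0] = 6 + -4 = 2) = -2 (attained at k = 1)
  C[2][1] = min over k of (A[2][0] + B[0][1] = 10 + 5 = 15, A[2][1] + B[1][1] = 2 + 9 = 11, A[2][2] + B[2][1] = 6 + 3 = 9) = 9 (attained at k = 2)
  C[2][2] = min over k of (A[2][0] + B[0][2] = 10 + 0 = 10, A[2][1] + B[1][2] = 2 + -5 = -3, A[2][2] + B[2][2] = 6 + 3 = 9) = -3 (attained at k = 1)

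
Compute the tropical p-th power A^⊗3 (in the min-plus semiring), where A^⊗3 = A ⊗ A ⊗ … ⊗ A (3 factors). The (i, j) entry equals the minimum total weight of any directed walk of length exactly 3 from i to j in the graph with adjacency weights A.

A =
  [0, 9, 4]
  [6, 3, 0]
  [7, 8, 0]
A^⊗3 =
  [0, 9, 4]
  [6, 8, 0]
  [7, 8, 0]

Each entry (A^⊗3)_ij equals the minimum over all length-3 walks i = v_0 → v_1 → … → v_3 = j of Σ_t A[v_t][v_{t+1}]. For example, for (i, j) = (0, 2) we minimise over 9 possible intermediate vertex sequences; the minimum is 4, attained along the walk 0 → 0 → 0 → 2.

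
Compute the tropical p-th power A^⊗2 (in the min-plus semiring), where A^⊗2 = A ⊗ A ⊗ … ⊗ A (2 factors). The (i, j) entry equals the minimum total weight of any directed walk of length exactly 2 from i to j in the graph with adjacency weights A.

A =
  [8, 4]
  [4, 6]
A^⊗2 =
  [8, 10]
  [10, 8]

Each entry (A^⊗2)_ij equals the minimum over all length-2 walks i = v_0 → v_1 → … → v_2 = j of Σ_t A[v_t][v_{t+1}]. For example, for (i, j) = (0, 1) we minimise over 2 possible intermediate vertex sequences; the minimum is 10, attained along the walk 0 → 1 → 1.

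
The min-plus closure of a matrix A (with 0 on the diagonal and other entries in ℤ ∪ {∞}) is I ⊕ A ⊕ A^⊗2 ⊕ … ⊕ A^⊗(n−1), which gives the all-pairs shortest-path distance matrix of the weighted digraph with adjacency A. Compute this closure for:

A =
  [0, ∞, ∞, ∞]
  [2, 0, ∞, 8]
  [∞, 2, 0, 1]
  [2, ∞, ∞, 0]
Closure =
  [0, ∞, ∞, ∞]
  [2, 0, ∞, 8]
  [3, 2, 0, 1]
  [2, ∞, ∞, 0]

This is the Floyd-Warshall all-pairs shortest-path computation. For each intermediate vertex k = 0, 1, …, 3, update dist[i][j] ← min(dist[i][j], dist[i][k] + dist[k][j]). The final matrix gives, for each (i, j), the minimum total weight of any directed path from i to j (possibly empty when i = j).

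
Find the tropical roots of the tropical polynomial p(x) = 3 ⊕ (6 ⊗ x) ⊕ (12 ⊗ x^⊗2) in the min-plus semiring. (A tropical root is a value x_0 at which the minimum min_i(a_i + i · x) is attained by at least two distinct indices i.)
Roots: {-6, -3}

Each tropical root is a break point of the lower envelope of the lines y = a_i + i · x (there are 3 lines, with slopes 0, 1, ..., 2). Only the lines that attain the minimum somewhere contribute to roots; other lines are dominated. Here the surviving (envelope) indices are i = 2, i = 1, i = 0.
Intersections between consecutive envelope lines give the roots: for adjacent envelope indices i < j the intersection is x = (a_i − a_j) / (j − i). Reading off the sorted break points: {-6, -3}.
Verification: at each break x_0, at least two indices attain the minimum of min_i(a_i + i · x_0).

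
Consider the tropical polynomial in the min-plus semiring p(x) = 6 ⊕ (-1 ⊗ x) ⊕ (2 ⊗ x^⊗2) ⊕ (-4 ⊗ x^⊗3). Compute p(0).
p(0) = -4

A tropical monomial a ⊗ x^⊗i evaluates to a + i · x. Evaluating each term at x = 0:
  Term 0 contributes 6 + 0 · 0 = 6
  Term 1 contributes -1 + 1 · 0 = -1
  Term 2 contributes 2 + 2 · 0 = 2
  Term 3 contributes -4 + 3 · 0 = -4
p(0) = ⊕ of these = min[6, -1, 2, -4] = -4.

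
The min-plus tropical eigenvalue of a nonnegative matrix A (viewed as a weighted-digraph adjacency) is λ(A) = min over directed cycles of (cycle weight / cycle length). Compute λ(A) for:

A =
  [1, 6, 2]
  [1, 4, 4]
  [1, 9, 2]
λ(A) = 1

Enumerate directed cycles and compute their means (weight / length). Sample:
  cycle 0 → 0: weight = 1, length = 1, mean = 1/1 ≈ 1.000
  cycle 1 → 1: weight = 4, length = 1, mean = 4/1 ≈ 4.000
  cycle 2 → 2: weight = 2, length = 1, mean = 2/1 ≈ 2.000
  cycle 0 → 1 → 0: weight = 7, length = 2, mean = 7/2 ≈ 3.500
  cycle 0 → 2 → 0: weight = 3, length = 2, mean = 3/2 ≈ 1.500
  cycle 1 → 0 → 1: weight = 7, length = 2, mean = 7/2 ≈ 3.500
Minimum mean = 1.000, attained e.g. along the cycle 0 → 0 with weight 1 and length 1. So λ(A) = 1/1 = 1.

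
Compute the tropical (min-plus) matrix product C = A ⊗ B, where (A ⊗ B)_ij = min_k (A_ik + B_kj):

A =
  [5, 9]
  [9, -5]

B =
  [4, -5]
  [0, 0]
A ⊗ B =
  [9, 0]
  [-5, -5]

Apply the min-plus product entry-by-entry:
  C[0][0] = min over k of (A[0][0] + B[0][0] = 5 + 4 = 9, A[0][1] + B[1][0] = 9 + 0 = 9) = 9 (attained at k = 0)
  C[0][1] = min over k of (A[0][0] + B[0][1] = 5 + -5 = 0, A[0][1] + B[1][1] = 9 + 0 = 9) = 0 (attained at k = 0)
  C[1][0] = min over k of (A[1][0] + B[0][0] = 9 + 4 = 13, A[1][1] + B[1][0] = -5 + 0 = -5) = -5 (attained at k = 1)
  C[1][1] = min over k of (A[1][0] + B[0][1] = 9 + -5 = 4, A[1][1] + B[1][1] = -5 + 0 = -5) = -5 (attained at k = 1)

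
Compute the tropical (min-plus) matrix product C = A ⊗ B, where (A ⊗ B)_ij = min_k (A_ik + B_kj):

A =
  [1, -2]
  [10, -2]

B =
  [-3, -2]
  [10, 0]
A ⊗ B =
  [-2, -2]
  [7, -2]

Apply the min-plus product entry-by-entry:
  C[0][0] = min over k of (A[0][0] + B[0][0] = 1 + -3 = -2, A[0][1] + B[1][0] = -2 + 10 = 8) = -2 (attained at k = 0)
  C[0][1] = min over k of (A[0][0] + B[0][1] = 1 + -2 = -1, A[0][1] + B[1][1] = -2 + 0 = -2) = -2 (attained at k = 1)
  C[1][0] = min over k of (A[1][0] + B[0][0] = 10 + -3 = 7, A[1][1] + B[1][0] = -2 + 10 = 8) = 7 (attained at k = 0)
  C[1][1] = min over k of (A[1][0] + B[0][1] = 10 + -2 = 8, A[1][1] + B[1][1] = -2 + 0 = -2) = -2 (attained at k = 1)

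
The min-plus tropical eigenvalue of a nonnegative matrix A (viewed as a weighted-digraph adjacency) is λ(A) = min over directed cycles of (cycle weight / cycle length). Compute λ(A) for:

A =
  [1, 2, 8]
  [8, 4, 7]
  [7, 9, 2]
λ(A) = 1

Enumerate directed cycles and compute their means (weight / length). Sample:
  cycle 0 → 0: weight = 1, length = 1, mean = 1/1 ≈ 1.000
  cycle 1 → 1: weight = 4, length = 1, mean = 4/1 ≈ 4.000
  cycle 2 → 2: weight = 2, length = 1, mean = 2/1 ≈ 2.000
  cycle 0 → 1 → 0: weight = 10, length = 2, mean = 10/2 ≈ 5.000
  cycle 0 → 2 → 0: weight = 15, length = 2, mean = 15/2 ≈ 7.500
  cycle 1 → 0 → 1: weight = 10, length = 2, mean = 10/2 ≈ 5.000
Minimum mean = 1.000, attained e.g. along the cycle 0 → 0 with weight 1 and length 1. So λ(A) = 1/1 = 1.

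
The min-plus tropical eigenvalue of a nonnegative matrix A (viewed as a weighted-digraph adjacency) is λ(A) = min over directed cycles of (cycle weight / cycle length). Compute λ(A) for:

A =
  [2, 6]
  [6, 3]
λ(A) = 2

Enumerate directed cycles and compute their means (weight / length). Sample:
  cycle 0 → 0: weight = 2, length = 1, mean = 2/1 ≈ 2.000
  cycle 1 → 1: weight = 3, length = 1, mean = 3/1 ≈ 3.000
  cycle 0 → 1 → 0: weight = 12, length = 2, mean = 12/2 ≈ 6.000
  cycle 1 → 0 → 1: weight = 12, length = 2, mean = 12/2 ≈ 6.000
Minimum mean = 2.000, attained e.g. along the cycle 0 → 0 with weight 2 and length 1. So λ(A) = 2/1 = 2.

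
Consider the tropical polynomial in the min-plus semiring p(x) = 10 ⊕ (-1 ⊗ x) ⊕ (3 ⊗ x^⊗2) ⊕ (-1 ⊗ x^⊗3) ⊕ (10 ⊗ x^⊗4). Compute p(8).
p(8) = 7

A tropical monomial a ⊗ x^⊗i evaluates to a + i · x. Evaluating each term at x = 8:
  Term 0 contributes 10 + 0 · 8 = 10
  Term 1 contributes -1 + 1 · 8 = 7
  Term 2 contributes 3 + 2 · 8 = 19
  Term 3 contributes -1 + 3 · 8 = 23
  Term 4 contributes 10 + 4 · 8 = 42
p(8) = ⊕ of these = min[10, 7, 19, 23, 42] = 7.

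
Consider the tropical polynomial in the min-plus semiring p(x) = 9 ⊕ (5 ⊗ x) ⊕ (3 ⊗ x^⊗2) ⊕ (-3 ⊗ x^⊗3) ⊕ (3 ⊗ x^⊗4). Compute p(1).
p(1) = 0

A tropical monomial a ⊗ x^⊗i evaluates to a + i · x. Evaluating each term at x = 1:
  Term 0 contributes 9 + 0 · 1 = 9
  Term 1 contributes 5 + 1 · 1 = 6
  Term 2 contributes 3 + 2 · 1 = 5
  Term 3 contributes -3 + 3 · 1 = 0
  Term 4 contributes 3 + 4 · 1 = 7
p(1) = ⊕ of these = min[9, 6, 5, 0, 7] = 0.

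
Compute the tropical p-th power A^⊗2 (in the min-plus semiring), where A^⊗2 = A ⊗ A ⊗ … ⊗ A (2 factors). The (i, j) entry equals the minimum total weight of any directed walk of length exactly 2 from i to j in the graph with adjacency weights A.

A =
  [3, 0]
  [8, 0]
A^⊗2 =
  [6, 0]
  [8, 0]

Each entry (A^⊗2)_ij equals the minimum over all length-2 walks i = v_0 → v_1 → … → v_2 = j of Σ_t A[v_t][v_{t+1}]. For example, for (i, j) = (0, 1) we minimise over 2 possible intermediate vertex sequences; the minimum is 0, attained along the walk 0 → 1 → 1.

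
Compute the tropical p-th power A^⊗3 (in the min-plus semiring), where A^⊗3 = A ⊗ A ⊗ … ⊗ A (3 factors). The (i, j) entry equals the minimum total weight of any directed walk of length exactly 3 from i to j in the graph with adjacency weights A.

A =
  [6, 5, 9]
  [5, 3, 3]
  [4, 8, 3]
A^⊗3 =
  [12, 11, 11]
  [10, 9, 9]
  [10, 12, 9]

Each entry (A^⊗3)_ij equals the minimum over all length-3 walks i = v_0 → v_1 → … → v_3 = j of Σ_t A[v_t][v_{t+1}]. For example, for (i, j) = (0, 2) we minimise over 9 possible intermediate vertex sequences; the minimum is 11, attained along the walk 0 → 1 → 1 → 2.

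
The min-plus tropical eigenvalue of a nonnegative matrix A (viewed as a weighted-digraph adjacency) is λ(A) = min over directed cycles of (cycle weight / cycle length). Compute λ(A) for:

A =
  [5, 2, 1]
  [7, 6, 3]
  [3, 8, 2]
λ(A) = 2

Enumerate directed cycles and compute their means (weight / length). Sample:
  cycle 0 → 0: weight = 5, length = 1, mean = 5/1 ≈ 5.000
  cycle 1 → 1: weight = 6, length = 1, mean = 6/1 ≈ 6.000
  cycle 2 → 2: weight = 2, length = 1, mean = 2/1 ≈ 2.000
  cycle 0 → 1 → 0: weight = 9, length = 2, mean = 9/2 ≈ 4.500
  cycle 0 → 2 → 0: weight = 4, length = 2, mean = 4/2 ≈ 2.000
  cycle 1 → 0 → 1: weight = 9, length = 2, mean = 9/2 ≈ 4.500
Minimum mean = 2.000, attained e.g. along the cycle 2 → 2 with weight 2 and length 1. So λ(A) = 2/1 = 2.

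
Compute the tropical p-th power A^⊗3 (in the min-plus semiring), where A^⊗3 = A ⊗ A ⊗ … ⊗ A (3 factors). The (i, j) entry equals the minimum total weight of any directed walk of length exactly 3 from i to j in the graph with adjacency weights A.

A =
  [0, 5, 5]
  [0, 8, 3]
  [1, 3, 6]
A^⊗3 =
  [0, 5, 5]
  [0, 5, 5]
  [1, 6, 6]

Each entry (A^⊗3)_ij equals the minimum over all length-3 walks i = v_0 → v_1 → … → v_3 = j of Σ_t A[v_t][v_{t+1}]. For example, for (i, j) = (0, 2) we minimise over 9 possible intermediate vertex sequences; the minimum is 5, attained along the walk 0 → 0 → 0 → 2.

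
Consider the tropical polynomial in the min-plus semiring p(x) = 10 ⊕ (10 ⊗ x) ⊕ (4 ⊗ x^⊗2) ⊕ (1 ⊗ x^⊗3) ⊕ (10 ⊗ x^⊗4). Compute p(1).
p(1) = 4

A tropical monomial a ⊗ x^⊗i evaluates to a + i · x. Evaluating each term at x = 1:
  Term 0 contributes 10 + 0 · 1 = 10
  Term 1 contributes 10 + 1 · 1 = 11
  Term 2 contributes 4 + 2 · 1 = 6
  Term 3 contributes 1 + 3 · 1 = 4
  Term 4 contributes 10 + 4 · 1 = 14
p(1) = ⊕ of these = min[10, 11, 6, 4, 14] = 4.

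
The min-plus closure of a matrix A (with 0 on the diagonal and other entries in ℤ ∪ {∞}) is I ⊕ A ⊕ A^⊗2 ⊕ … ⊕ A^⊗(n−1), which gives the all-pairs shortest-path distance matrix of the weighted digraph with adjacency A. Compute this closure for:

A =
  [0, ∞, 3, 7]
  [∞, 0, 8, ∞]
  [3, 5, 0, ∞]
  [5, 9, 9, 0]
Closure =
  [0, 8, 3, 7]
  [11, 0, 8, 18]
  [3, 5, 0, 10]
  [5, 9, 8, 0]

This is the Floyd-Warshall all-pairs shortest-path computation. For each intermediate vertex k = 0, 1, …, 3, update dist[i][j] ← min(dist[i][j], dist[i][k] + dist[k][j]). The final matrix gives, for each (i, j), the minimum total weight of any directed path from i to j (possibly empty when i = j).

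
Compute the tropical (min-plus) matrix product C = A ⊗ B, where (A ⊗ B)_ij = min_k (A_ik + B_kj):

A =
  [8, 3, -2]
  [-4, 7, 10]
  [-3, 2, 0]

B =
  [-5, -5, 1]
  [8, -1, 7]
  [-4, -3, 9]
A ⊗ B =
  [-6, -5, 7]
  [-9, -9, -3]
  [-8, -8, -2]

Apply the min-plus product entry-by-entry:
  C[0][0] = min over k of (A[0][0] + B[0][0] = 8 + -5 = 3, A[0][1] + B[1][0] = 3 + 8 = 11, A[0][2] + B[2][0] = -2 + -4 = -6) = -6 (attained at k = 2)
  C[0][1] = min over k of (A[0][0] + B[0][1] = 8 + -5 = 3, A[0][1] + B[1][1] = 3 + -1 = 2, A[0][2] + B[2][1] = -2 + -3 = -5) = -5 (attained at k = 2)
  C[0][2] = min over k of (A[0][0] + B[0][2] = 8 + 1 = 9, A[0][1] + B[1][2] = 3 + 7 = 10, A[0][2] + B[2][2] = -2 + 9 = 7) = 7 (attained at k = 2)
  C[1][0] = min over k of (A[1][0] + B[0][0] = -4 + -5 = -9, A[1][1] + B[1][0] = 7 + 8 = 15, A[1][2] + B[2][0] = 10 + -4 = 6) = -9 (attained at k = 0)
  C[1][1] = min over k of (A[1][0] + B[0][1] = -4 + -5 = -9, A[1][1] + B[1][1] = 7 + -1 = 6, A[1][2] + B[2][1] = 10 + -3 = 7) = -9 (attained at k = 0)
  C[1][2] = min over k of (A[1][0] + B[0][2] = -4 + 1 = -3, A[1][1] + B[1][2] = 7 + 7 = 14, A[1][2] + B[2][2] = 10 + 9 = 19) = -3 (attained at k = 0)
  C[2][0] = min over k of (A[2][0] + B[0][0] = -3 + -5 = -8, A[2][1] + B[1][0] = 2 + 8 = 10, A[2][2] + B[2][0] = 0 + -4 = -4) = -8 (attained at k = 0)
  C[2][1] = min over k of (A[2][0] + B[0][1] = -3 + -5 = -8, A[2][1] + B[1][1] = 2 + -1 = 1, A[2][2] + B[2][1] = 0 + -3 = -3) = -8 (attained at k = 0)
  C[2][2] = min over k of (A[2][0] + B[0][2] = -3 + 1 = -2, A[2][1] + B[1][2] = 2 + 7 = 9, A[2][2] + B[2][2] = 0 + 9 = 9) = -2 (attained at k = 0)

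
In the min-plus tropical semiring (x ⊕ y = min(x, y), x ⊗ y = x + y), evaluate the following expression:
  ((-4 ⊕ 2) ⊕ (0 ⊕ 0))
((-4 ⊕ 2) ⊕ (0 ⊕ 0)) = -4

Expand innermost to outermost. Recall ⊕ takes the minimum of its arguments and ⊗ takes their sum. Working out the expression ((-4 ⊕ 2) ⊕ (0 ⊕ 0)) gives -4.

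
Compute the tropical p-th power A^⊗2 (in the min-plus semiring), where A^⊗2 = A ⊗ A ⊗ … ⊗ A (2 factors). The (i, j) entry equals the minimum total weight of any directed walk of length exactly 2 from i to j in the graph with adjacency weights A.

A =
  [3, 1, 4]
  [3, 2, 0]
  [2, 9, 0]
A^⊗2 =
  [4, 3, 1]
  [2, 4, 0]
  [2, 3, 0]

Each entry (A^⊗2)_ij equals the minimum over all length-2 walks i = v_0 → v_1 → … → v_2 = j of Σ_t A[v_t][v_{t+1}]. For example, for (i, j) = (0, 2) we minimise over 3 possible intermediate vertex sequences; the minimum is 1, attained along the walk 0 → 1 → 2.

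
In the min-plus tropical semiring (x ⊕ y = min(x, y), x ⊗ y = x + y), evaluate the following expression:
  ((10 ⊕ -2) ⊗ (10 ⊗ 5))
((10 ⊕ -2) ⊗ (10 ⊗ 5)) = 13

Expand innermost to outermost. Recall ⊕ takes the minimum of its arguments and ⊗ takes their sum. Working out the expression ((10 ⊕ -2) ⊗ (10 ⊗ 5)) gives 13.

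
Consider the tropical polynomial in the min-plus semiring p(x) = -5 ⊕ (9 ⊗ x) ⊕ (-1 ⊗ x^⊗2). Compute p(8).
p(8) = -5

A tropical monomial a ⊗ x^⊗i evaluates to a + i · x. Evaluating each term at x = 8:
  Term 0 contributes -5 + 0 · 8 = -5
  Term 1 contributes 9 + 1 · 8 = 17
  Term 2 contributes -1 + 2 · 8 = 15
p(8) = ⊕ of these = min[-5, 17, 15] = -5.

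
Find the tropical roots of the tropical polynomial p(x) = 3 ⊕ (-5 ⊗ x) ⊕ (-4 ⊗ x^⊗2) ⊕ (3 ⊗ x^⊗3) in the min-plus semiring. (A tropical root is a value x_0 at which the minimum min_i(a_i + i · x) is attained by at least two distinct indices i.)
Roots: {-7, -1, 8}

Each tropical root is a break point of the lower envelope of the lines y = a_i + i · x (there are 4 lines, with slopes 0, 1, ..., 3). Only the lines that attain the minimum somewhere contribute to roots; other lines are dominated. Here the surviving (envelope) indices are i = 3, i = 2, i = 1, i = 0.
Intersections between consecutive envelope lines give the roots: for adjacent envelope indices i < j the intersection is x = (a_i − a_j) / (j − i). Reading off the sorted break points: {-7, -1, 8}.
Verification: at each break x_0, at least two indices attain the minimum of min_i(a_i + i · x_0).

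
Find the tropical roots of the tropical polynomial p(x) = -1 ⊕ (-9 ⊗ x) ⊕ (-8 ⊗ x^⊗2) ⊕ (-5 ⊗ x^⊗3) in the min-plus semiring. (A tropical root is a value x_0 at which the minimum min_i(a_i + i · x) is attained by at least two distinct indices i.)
Roots: {-3, -1, 8}

Each tropical root is a break point of the lower envelope of the lines y = a_i + i · x (there are 4 lines, with slopes 0, 1, ..., 3). Only the lines that attain the minimum somewhere contribute to roots; other lines are dominated. Here the surviving (envelope) indices are i = 3, i = 2, i = 1, i = 0.
Intersections between consecutive envelope lines give the roots: for adjacent envelope indices i < j the intersection is x = (a_i − a_j) / (j − i). Reading off the sorted break points: {-3, -1, 8}.
Verification: at each break x_0, at least two indices attain the minimum of min_i(a_i + i · x_0).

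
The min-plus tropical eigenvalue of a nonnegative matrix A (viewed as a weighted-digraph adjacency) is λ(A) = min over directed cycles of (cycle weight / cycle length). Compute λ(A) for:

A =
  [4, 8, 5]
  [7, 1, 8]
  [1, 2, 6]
λ(A) = 1

Enumerate directed cycles and compute their means (weight / length). Sample:
  cycle 0 → 0: weight = 4, length = 1, mean = 4/1 ≈ 4.000
  cycle 1 → 1: weight = 1, length = 1, mean = 1/1 ≈ 1.000
  cycle 2 → 2: weight = 6, length = 1, mean = 6/1 ≈ 6.000
  cycle 0 → 1 → 0: weight = 15, length = 2, mean = 15/2 ≈ 7.500
  cycle 0 → 2 → 0: weight = 6, length = 2, mean = 6/2 ≈ 3.000
  cycle 1 → 0 → 1: weight = 15, length = 2, mean = 15/2 ≈ 7.500
Minimum mean = 1.000, attained e.g. along the cycle 1 → 1 with weight 1 and length 1. So λ(A) = 1/1 = 1.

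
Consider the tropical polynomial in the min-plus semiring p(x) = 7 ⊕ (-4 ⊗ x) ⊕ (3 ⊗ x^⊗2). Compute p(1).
p(1) = -3

A tropical monomial a ⊗ x^⊗i evaluates to a + i · x. Evaluating each term at x = 1:
  Term 0 contributes 7 + 0 · 1 = 7
  Term 1 contributes -4 + 1 · 1 = -3
  Term 2 contributes 3 + 2 · 1 = 5
p(1) = ⊕ of these = min[7, -3, 5] = -3.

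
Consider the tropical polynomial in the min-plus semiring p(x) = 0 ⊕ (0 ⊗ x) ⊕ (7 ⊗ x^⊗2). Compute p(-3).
p(-3) = -3

A tropical monomial a ⊗ x^⊗i evaluates to a + i · x. Evaluating each term at x = -3:
  Term 0 contributes 0 + 0 · -3 = 0
  Term 1 contributes 0 + 1 · -3 = -3
  Term 2 contributes 7 + 2 · -3 = 1
p(-3) = ⊕ of these = min[0, -3, 1] = -3.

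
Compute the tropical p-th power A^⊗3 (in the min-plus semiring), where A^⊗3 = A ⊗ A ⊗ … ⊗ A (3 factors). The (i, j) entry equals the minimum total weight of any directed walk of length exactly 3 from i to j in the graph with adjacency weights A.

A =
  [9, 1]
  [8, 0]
A^⊗3 =
  [9, 1]
  [8, 0]

Each entry (A^⊗3)_ij equals the minimum over all length-3 walks i = v_0 → v_1 → … → v_3 = j of Σ_t A[v_t][v_{t+1}]. For example, for (i, j) = (0, 1) we minimise over 4 possible intermediate vertex sequences; the minimum is 1, attained along the walk 0 → 1 → 1 → 1.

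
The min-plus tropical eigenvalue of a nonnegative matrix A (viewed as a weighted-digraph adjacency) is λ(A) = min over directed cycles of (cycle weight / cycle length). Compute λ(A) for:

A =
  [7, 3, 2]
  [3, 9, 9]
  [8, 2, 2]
λ(A) = 2

Enumerate directed cycles and compute their means (weight / length). Sample:
  cycle 0 → 0: weight = 7, length = 1, mean = 7/1 ≈ 7.000
  cycle 1 → 1: weight = 9, length = 1, mean = 9/1 ≈ 9.000
  cycle 2 → 2: weight = 2, length = 1, mean = 2/1 ≈ 2.000
  cycle 0 → 1 → 0: weight = 6, length = 2, mean = 6/2 ≈ 3.000
  cycle 0 → 2 → 0: weight = 10, length = 2, mean = 10/2 ≈ 5.000
  cycle 1 → 0 → 1: weight = 6, length = 2, mean = 6/2 ≈ 3.000
Minimum mean = 2.000, attained e.g. along the cycle 2 → 2 with weight 2 and length 1. So λ(A) = 2/1 = 2.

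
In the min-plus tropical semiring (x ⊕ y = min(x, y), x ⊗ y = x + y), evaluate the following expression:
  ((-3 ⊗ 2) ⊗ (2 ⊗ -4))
((-3 ⊗ 2) ⊗ (2 ⊗ -4)) = -3

Expand innermost to outermost. Recall ⊕ takes the minimum of its arguments and ⊗ takes their sum. Working out the expression ((-3 ⊗ 2) ⊗ (2 ⊗ -4)) gives -3.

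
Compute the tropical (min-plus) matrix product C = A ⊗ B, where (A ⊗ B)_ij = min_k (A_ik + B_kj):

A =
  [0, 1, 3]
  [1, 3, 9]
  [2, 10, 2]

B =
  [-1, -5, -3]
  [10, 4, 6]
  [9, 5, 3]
A ⊗ B =
  [-1, -5, -3]
  [0, -4, -2]
  [1, -3, -1]

Apply the min-plus product entry-by-entry:
  C[0][0] = min over k of (A[0][0] + B[0][0] = 0 + -1 = -1, A[0][1] + B[1][0] = 1 + 10 = 11, A[0][2] + B[2][0] = 3 + 9 = 12) = -1 (attained at k = 0)
  C[0][1] = min over k of (A[0][0] + B[0][1] = 0 + -5 = -5, A[0][1] + B[1][1] = 1 + 4 = 5, A[0][2] + B[2][1] = 3 + 5 = 8) = -5 (attained at k = 0)
  C[0][2] = min over k of (A[0][0] + B[0][2] = 0 + -3 = -3, A[0][1] + B[1][2] = 1 + 6 = 7, A[0][2] + B[2][2] = 3 + 3 = 6) = -3 (attained at k = 0)
  C[1][0] = min over k of (A[1][0] + B[0][0] = 1 + -1 = 0, A[1][1] + B[1][0] = 3 + 10 = 13, A[1][2] + B[2][0] = 9 + 9 = 18) = 0 (attained at k = 0)
  C[1][1] = min over k of (A[1][0] + B[0][1] = 1 + -5 = -4, A[1][1] + B[1][1] = 3 + 4 = 7, A[1][2] + B[2][1] = 9 + 5 = 14) = -4 (attained at k = 0)
  C[1][2] = min over k of (A[1][0] + B[0][2] = 1 + -3 = -2, A[1][1] + B[1][2] = 3 + 6 = 9, A[1][2] + B[2][2] = 9 + 3 = 12) = -2 (attained at k = 0)
  C[2][0] = min over k of (A[2][0] + B[0][0] = 2 + -1 = 1, A[2][1] + B[1][0] = 10 + 10 = 20, A[2][2] + B[2][0] = 2 + 9 = 11) = 1 (attained at k = 0)
  C[2][1] = min over k of (A[2][0] + B[0][1] = 2 + -5 = -3, A[2][1] + B[1][1] = 10 + 4 = 14, A[2][2] + B[2][1] = 2 + 5 = 7) = -3 (attained at k = 0)
  C[2][2] = min over k of (A[2][0] + B[0][2] = 2 + -3 = -1, A[2][1] + B[1][2] = 10 + 6 = 16, A[2][2] + B[2][2] = 2 + 3 = 5) = -1 (attained at k = 0)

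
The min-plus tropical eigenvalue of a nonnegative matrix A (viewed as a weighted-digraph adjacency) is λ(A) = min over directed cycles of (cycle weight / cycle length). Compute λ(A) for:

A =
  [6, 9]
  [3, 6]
λ(A) = 6

Enumerate directed cycles and compute their means (weight / length). Sample:
  cycle 0 → 0: weight = 6, length = 1, mean = 6/1 ≈ 6.000
  cycle 1 → 1: weight = 6, length = 1, mean = 6/1 ≈ 6.000
  cycle 0 → 1 → 0: weight = 12, length = 2, mean = 12/2 ≈ 6.000
  cycle 1 → 0 → 1: weight = 12, length = 2, mean = 12/2 ≈ 6.000
Minimum mean = 6.000, attained e.g. along the cycle 0 → 0 with weight 6 and length 1. So λ(A) = 6/1 = 6.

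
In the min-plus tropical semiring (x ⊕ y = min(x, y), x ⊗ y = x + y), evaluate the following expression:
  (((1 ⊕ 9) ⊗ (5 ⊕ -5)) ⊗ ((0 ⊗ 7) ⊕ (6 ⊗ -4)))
(((1 ⊕ 9) ⊗ (5 ⊕ -5)) ⊗ ((0 ⊗ 7) ⊕ (6 ⊗ -4))) = -2

Expand innermost to outermost. Recall ⊕ takes the minimum of its arguments and ⊗ takes their sum. Working out the expression (((1 ⊕ 9) ⊗ (5 ⊕ -5)) ⊗ ((0 ⊗ 7) ⊕ (6 ⊗ -4))) gives -2.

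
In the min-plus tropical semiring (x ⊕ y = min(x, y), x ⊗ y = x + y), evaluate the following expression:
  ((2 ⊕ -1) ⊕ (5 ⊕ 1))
((2 ⊕ -1) ⊕ (5 ⊕ 1)) = -1

Expand innermost to outermost. Recall ⊕ takes the minimum of its arguments and ⊗ takes their sum. Working out the expression ((2 ⊕ -1) ⊕ (5 ⊕ 1)) gives -1.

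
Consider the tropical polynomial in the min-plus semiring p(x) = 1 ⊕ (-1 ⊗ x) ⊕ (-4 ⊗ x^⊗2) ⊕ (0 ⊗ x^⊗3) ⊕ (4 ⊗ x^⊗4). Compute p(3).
p(3) = 1

A tropical monomial a ⊗ x^⊗i evaluates to a + i · x. Evaluating each term at x = 3:
  Term 0 contributes 1 + 0 · 3 = 1
  Term 1 contributes -1 + 1 · 3 = 2
  Term 2 contributes -4 + 2 · 3 = 2
  Term 3 contributes 0 + 3 · 3 = 9
  Term 4 contributes 4 + 4 · 3 = 16
p(3) = ⊕ of these = min[1, 2, 2, 9, 16] = 1.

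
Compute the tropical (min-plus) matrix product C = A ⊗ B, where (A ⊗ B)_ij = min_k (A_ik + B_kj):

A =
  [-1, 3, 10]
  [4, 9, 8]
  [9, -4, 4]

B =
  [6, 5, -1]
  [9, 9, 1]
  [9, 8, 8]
A ⊗ B =
  [5, 4, -2]
  [10, 9, 3]
  [5, 5, -3]

Apply the min-plus product entry-by-entry:
  C[0][0] = min over k of (A[0][0] + B[0][0] = -1 + 6 = 5, A[0][1] + B[1][0] = 3 + 9 = 12, A[0][2] + B[2][0] = 10 + 9 = 19) = 5 (attained at k = 0)
  C[0][1] = min over k of (A[0][0] + B[0][1] = -1 + 5 = 4, A[0][1] + B[1][1] = 3 + 9 = 12, A[0][2] + B[2][1] = 10 + 8 = 18) = 4 (attained at k = 0)
  C[0][2] = min over k of (A[0][0] + B[0][2] = -1 + -1 = -2, A[0][1] + B[1][2] = 3 + 1 = 4, A[0][2] + B[2][2] = 10 + 8 = 18) = -2 (attained at k = 0)
  C[1][0] = min over k of (A[1][0] + B[0][0] = 4 + 6 = 10, A[1][1] + B[1][0] = 9 + 9 = 18, A[1][2] + B[2][0] = 8 + 9 = 17) = 10 (attained at k = 0)
  C[1][1] = min over k of (A[1][0] + B[0][1] = 4 + 5 = 9, A[1][1] + B[1][1] = 9 + 9 = 18, A[1][2] + B[2][1] = 8 + 8 = 16) = 9 (attained at k = 0)
  C[1][2] = min over k of (A[1][0] + B[0][2] = 4 + -1 = 3, A[1][1] + B[1][2] = 9 + 1 = 10, A[1][2] + B[2][2] = 8 + 8 = 16) = 3 (attained at k = 0)
  C[2][0] = min over k of (A[2][0] + B[0][0] = 9 + 6 = 15, A[2][1] + B[1][0] = -4 + 9 = 5, A[2][2] + B[2][0] = 4 + 9 = 13) = 5 (attained at k = 1)
  C[2][1] = min over k of (A[2][0] + B[0][1] = 9 + 5 = 14, A[2][1] + B[1][1] = -4 + 9 = 5, A[2][2] + B[2][1] = 4 + 8 = 12) = 5 (attained at k = 1)
  C[2][2] = min over k of (A[2][0] + B[0][2] = 9 + -1 = 8, A[2][1] + B[1][2] = -4 + 1 = -3, A[2][2] + B[2][2] = 4 + 8 = 12) = -3 (attained at k = 1)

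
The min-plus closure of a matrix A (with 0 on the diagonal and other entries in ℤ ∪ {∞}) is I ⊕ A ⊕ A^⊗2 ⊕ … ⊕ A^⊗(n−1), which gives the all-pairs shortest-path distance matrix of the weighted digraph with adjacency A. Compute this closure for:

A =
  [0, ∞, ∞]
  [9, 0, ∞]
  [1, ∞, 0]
Closure =
  [0, ∞, ∞]
  [9, 0, ∞]
  [1, ∞, 0]

This is the Floyd-Warshall all-pairs shortest-path computation. For each intermediate vertex k = 0, 1, …, 2, update dist[i][j] ← min(dist[i][j], dist[i][k] + dist[k][j]). The final matrix gives, for each (i, j), the minimum total weight of any directed path from i to j (possibly empty when i = j).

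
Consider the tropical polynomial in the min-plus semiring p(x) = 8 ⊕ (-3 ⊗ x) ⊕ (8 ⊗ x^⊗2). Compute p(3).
p(3) = 0

A tropical monomial a ⊗ x^⊗i evaluates to a + i · x. Evaluating each term at x = 3:
  Term 0 contributes 8 + 0 · 3 = 8
  Term 1 contributes -3 + 1 · 3 = 0
  Term 2 contributes 8 + 2 · 3 = 14
p(3) = ⊕ of these = min[8, 0, 14] = 0.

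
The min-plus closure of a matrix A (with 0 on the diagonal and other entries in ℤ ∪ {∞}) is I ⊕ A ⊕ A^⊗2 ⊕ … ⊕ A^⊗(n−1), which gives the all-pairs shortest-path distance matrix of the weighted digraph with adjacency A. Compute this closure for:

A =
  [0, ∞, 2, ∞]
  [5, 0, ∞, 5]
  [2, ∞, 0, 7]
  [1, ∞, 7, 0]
Closure =
  [0, ∞, 2, 9]
  [5, 0, 7, 5]
  [2, ∞, 0, 7]
  [1, ∞, 3, 0]

This is the Floyd-Warshall all-pairs shortest-path computation. For each intermediate vertex k = 0, 1, …, 3, update dist[i][j] ← min(dist[i][j], dist[i][k] + dist[k][j]). The final matrix gives, for each (i, j), the minimum total weight of any directed path from i to j (possibly empty when i = j).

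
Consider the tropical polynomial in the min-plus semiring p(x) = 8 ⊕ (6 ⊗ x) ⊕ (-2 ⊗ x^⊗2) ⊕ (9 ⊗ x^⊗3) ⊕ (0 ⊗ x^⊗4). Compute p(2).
p(2) = 2

A tropical monomial a ⊗ x^⊗i evaluates to a + i · x. Evaluating each term at x = 2:
  Term 0 contributes 8 + 0 · 2 = 8
  Term 1 contributes 6 + 1 · 2 = 8
  Term 2 contributes -2 + 2 · 2 = 2
  Term 3 contributes 9 + 3 · 2 = 15
  Term 4 contributes 0 + 4 · 2 = 8
p(2) = ⊕ of these = min[8, 8, 2, 15, 8] = 2.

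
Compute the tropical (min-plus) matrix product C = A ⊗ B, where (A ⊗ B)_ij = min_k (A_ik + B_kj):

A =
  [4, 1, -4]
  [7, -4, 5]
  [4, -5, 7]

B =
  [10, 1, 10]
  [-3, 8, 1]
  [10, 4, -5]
A ⊗ B =
  [-2, 0, -9]
  [-7, 4, -3]
  [-8, 3, -4]

Apply the min-plus product entry-by-entry:
  C[0][0] = min over k of (A[0][0] + B[0][0] = 4 + 10 = 14, A[0][1] + B[1][0] = 1 + -3 = -2, A[0][2] + B[2][0] = -4 + 10 = 6) = -2 (attained at k = 1)
  C[0][1] = min over k of (A[0][0] + B[0][1] = 4 + 1 = 5, A[0][1] + B[1][1] = 1 + 8 = 9, A[0][2] + B[2][1] = -4 + 4 = 0) = 0 (attained at k = 2)
  C[0][2] = min over k of (A[0][0] + B[0][2] = 4 + 10 = 14, A[0][1] + B[1][2] = 1 + 1 = 2, A[0][2] + B[2][2] = -4 + -5 = -9) = -9 (attained at k = 2)
  C[1][0] = min over k of (A[1][0] + B[0][0] = 7 + 10 = 17, A[1][1] + B[1][0] = -4 + -3 = -7, A[1][2] + B[2][0] = 5 + 10 = 15) = -7 (attained at k = 1)
  C[1][1] = min over k of (A[1][0] + B[0][1] = 7 + 1 = 8, A[1][1] + B[1][1] = -4 + 8 = 4, A[1][2] + B[2][1] = 5 + 4 = 9) = 4 (attained at k = 1)
  C[1][2] = min over k of (A[1][0] + B[0][2] = 7 + 10 = 17, A[1][1] + B[1][2] = -4 + 1 = -3, A[1][2] + B[2][2] = 5 + -5 = 0) = -3 (attained at k = 1)
  C[2][0] = min over k of (A[2][0] + B[0][0] = 4 + 10 = 14, A[2][1] + B[1][0] = -5 + -3 = -8, A[2][2] + B[2][0] = 7 + 10 = 17) = -8 (attained at k = 1)
  C[2][1] = min over k of (A[2][0] + B[0][1] = 4 + 1 = 5, A[2][1] + B[1][1] = -5 + 8 = 3, A[2][2] + B[2][1] = 7 + 4 = 11) = 3 (attained at k = 1)
  C[2][2] = min over k of (A[2][0] + B[0][2] = 4 + 10 = 14, A[2][1] + B[1][2] = -5 + 1 = -4, A[2][2] + B[2][2] = 7 + -5 = 2) = -4 (attained at k = 1)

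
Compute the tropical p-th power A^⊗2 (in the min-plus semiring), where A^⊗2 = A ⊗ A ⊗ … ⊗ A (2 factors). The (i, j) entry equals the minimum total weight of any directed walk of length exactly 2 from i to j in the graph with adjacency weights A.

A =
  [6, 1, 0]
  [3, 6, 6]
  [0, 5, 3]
A^⊗2 =
  [0, 5, 3]
  [6, 4, 3]
  [3, 1, 0]

Each entry (A^⊗2)_ij equals the minimum over all length-2 walks i = v_0 → v_1 → … → v_2 = j of Σ_t A[v_t][v_{t+1}]. For example, for (i, j) = (0, 2) we minimise over 3 possible intermediate vertex sequences; the minimum is 3, attained along the walk 0 → 2 → 2.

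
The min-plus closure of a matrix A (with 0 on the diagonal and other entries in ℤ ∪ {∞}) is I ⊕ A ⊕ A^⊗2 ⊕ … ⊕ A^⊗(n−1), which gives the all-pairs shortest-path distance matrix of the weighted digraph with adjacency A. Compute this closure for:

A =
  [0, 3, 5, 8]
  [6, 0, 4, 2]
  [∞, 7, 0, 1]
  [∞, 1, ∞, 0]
Closure =
  [0, 3, 5, 5]
  [6, 0, 4, 2]
  [8, 2, 0, 1]
  [7, 1, 5, 0]

This is the Floyd-Warshall all-pairs shortest-path computation. For each intermediate vertex k = 0, 1, …, 3, update dist[i][j] ← min(dist[i][j], dist[i][k] + dist[k][j]). The final matrix gives, for each (i, j), the minimum total weight of any directed path from i to j (possibly empty when i = j).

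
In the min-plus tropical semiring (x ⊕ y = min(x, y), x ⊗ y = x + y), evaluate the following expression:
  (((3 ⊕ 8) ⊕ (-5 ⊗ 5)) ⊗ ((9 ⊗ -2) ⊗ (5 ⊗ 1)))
(((3 ⊕ 8) ⊕ (-5 ⊗ 5)) ⊗ ((9 ⊗ -2) ⊗ (5 ⊗ 1))) = 13

Expand innermost to outermost. Recall ⊕ takes the minimum of its arguments and ⊗ takes their sum. Working out the expression (((3 ⊕ 8) ⊕ (-5 ⊗ 5)) ⊗ ((9 ⊗ -2) ⊗ (5 ⊗ 1))) gives 13.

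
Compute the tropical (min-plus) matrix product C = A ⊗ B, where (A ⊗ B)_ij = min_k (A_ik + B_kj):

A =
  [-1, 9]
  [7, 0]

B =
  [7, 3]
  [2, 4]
A ⊗ B =
  [6, 2]
  [2, 4]

Apply the min-plus product entry-by-entry:
  C[0][0] = min over k of (A[0][0] + B[0][0] = -1 + 7 = 6, A[0][1] + B[1][0] = 9 + 2 = 11) = 6 (attained at k = 0)
  C[0][1] = min over k of (A[0][0] + B[0][1] = -1 + 3 = 2, A[0][1] + B[1][1] = 9 + 4 = 13) = 2 (attained at k = 0)
  C[1][0] = min over k of (A[1][0] + B[0][0] = 7 + 7 = 14, A[1][1] + B[1][0] = 0 + 2 = 2) = 2 (attained at k = 1)
  C[1][1] = min over k of (A[1][0] + B[0][1] = 7 + 3 = 10, A[1][1] + B[1][1] = 0 + 4 = 4) = 4 (attained at k = 1)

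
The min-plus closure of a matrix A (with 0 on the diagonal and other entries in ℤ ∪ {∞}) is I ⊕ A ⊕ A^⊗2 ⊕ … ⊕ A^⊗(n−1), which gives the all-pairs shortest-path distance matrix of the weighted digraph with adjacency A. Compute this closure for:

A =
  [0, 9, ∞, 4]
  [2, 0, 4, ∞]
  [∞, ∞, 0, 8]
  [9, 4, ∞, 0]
Closure =
  [0, 8, 12, 4]
  [2, 0, 4, 6]
  [14, 12, 0, 8]
  [6, 4, 8, 0]

This is the Floyd-Warshall all-pairs shortest-path computation. For each intermediate vertex k = 0, 1, …, 3, update dist[i][j] ← min(dist[i][j], dist[i][k] + dist[k][j]). The final matrix gives, for each (i, j), the minimum total weight of any directed path from i to j (possibly empty when i = j).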